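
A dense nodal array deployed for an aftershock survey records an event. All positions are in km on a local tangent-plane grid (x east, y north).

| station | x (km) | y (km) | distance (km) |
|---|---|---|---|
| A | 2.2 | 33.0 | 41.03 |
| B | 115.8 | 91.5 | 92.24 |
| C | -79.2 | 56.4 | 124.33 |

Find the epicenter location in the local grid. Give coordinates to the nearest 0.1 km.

(43.2, 34.6)

Circle about each station: (x − 2.2)² + (y − 33.0)² = 41.03²; (x − 115.8)² + (y − 91.5)² = 92.24²; (x + 79.2)² + (y − 56.4)² = 124.33².
Subtracting pairs of circle equations eliminates x²+y² and gives linear equations (the radical axes):
227.2 x + 117.0 y = 13863.29
-162.8 x + 46.8 y = -5414.73
Solving the 2×2 system: x ≈ 43.2, y ≈ 34.6 km.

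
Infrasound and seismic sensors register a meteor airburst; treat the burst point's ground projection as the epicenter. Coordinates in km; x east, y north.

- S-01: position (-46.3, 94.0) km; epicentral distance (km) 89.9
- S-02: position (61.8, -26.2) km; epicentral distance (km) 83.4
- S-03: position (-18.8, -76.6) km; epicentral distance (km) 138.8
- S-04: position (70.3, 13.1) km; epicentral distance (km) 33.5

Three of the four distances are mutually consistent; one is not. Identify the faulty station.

Solve using three stations at a time. Using S-01, S-02, S-03 (subtract circle equations pairwise → linear system) gives (x, y) ≈ (33.2, 52.1).
Distances from that point to each station vs reported:
  S-01: calculated 89.8 vs reported 89.9 → residual 0.1 km
  S-02: calculated 83.3 vs reported 83.4 → residual 0.1 km
  S-03: calculated 138.8 vs reported 138.8 → residual 0.0 km
  S-04: calculated 53.8 vs reported 33.5 → residual 20.3 km
S-01, S-02, S-03 are mutually consistent (residuals ≈ 0); S-04 is off by 20.3 km.

S-04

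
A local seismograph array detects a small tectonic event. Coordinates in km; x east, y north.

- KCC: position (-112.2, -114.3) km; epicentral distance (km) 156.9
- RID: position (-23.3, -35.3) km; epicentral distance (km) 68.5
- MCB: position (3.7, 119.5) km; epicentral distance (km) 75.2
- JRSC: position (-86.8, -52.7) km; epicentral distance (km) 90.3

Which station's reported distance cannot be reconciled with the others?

MCB

Solve using three stations at a time. Using KCC, RID, JRSC (subtract circle equations pairwise → linear system) gives (x, y) ≈ (-47.7, 28.8).
Distances from that point to each station vs reported:
  KCC: calculated 156.9 vs reported 156.9 → residual 0.0 km
  RID: calculated 68.6 vs reported 68.5 → residual 0.1 km
  MCB: calculated 104.3 vs reported 75.2 → residual 29.1 km
  JRSC: calculated 90.4 vs reported 90.3 → residual 0.1 km
KCC, RID, JRSC are mutually consistent (residuals ≈ 0); MCB is off by 29.1 km.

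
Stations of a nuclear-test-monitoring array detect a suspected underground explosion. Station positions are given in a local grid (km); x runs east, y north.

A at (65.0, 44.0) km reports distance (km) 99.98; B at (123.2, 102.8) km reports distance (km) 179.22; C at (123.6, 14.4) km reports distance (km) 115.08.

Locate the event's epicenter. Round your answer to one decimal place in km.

x ≈ 27.3 km, y ≈ -48.6 km

Circle about each station: (x − 65.0)² + (y − 44.0)² = 99.98²; (x − 123.2)² + (y − 102.8)² = 179.22²; (x − 123.6)² + (y − 14.4)² = 115.08².
Subtracting the A equation from the B and C equations removes the quadratic terms:
116.4 x + 117.6 y = -2538.73
117.2 x − 59.2 y = 6075.91
Solving the 2×2 system: x ≈ 27.3, y ≈ -48.6 km.
Check against A (with the unrounded x, y): √((x − 65.0)²+(y − 44.0)²) = 99.98 ≈ 99.98 km. ✓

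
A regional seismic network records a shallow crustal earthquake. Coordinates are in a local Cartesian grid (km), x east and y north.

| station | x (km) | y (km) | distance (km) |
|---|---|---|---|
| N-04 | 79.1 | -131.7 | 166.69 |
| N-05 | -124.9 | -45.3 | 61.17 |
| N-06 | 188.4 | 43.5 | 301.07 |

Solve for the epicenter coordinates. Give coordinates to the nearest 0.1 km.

(-82.0, -88.9)

Circle about each station: (x − 79.1)² + (y + 131.7)² = 166.69²; (x + 124.9)² + (y + 45.3)² = 61.17²; (x − 188.4)² + (y − 43.5)² = 301.07².
Subtracting the N-04 equation from the N-05 and N-06 equations removes the quadratic terms:
-408.0 x + 172.8 y = 18094.19
218.6 x + 350.4 y = -49072.48
Solving the 2×2 system: x ≈ -82.0, y ≈ -88.9 km.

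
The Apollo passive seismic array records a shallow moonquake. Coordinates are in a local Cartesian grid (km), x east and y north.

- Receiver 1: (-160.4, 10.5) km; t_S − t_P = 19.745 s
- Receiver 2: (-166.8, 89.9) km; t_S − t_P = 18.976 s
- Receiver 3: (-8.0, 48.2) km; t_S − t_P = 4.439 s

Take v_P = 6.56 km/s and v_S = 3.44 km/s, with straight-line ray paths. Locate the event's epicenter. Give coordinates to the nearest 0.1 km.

Distance from S−P lag: d = Δt · v_P v_S / (v_P − v_S) = Δt · (6.56·3.44)/(6.56−3.44) ≈ 7.2328·Δt.
So d_Receiver 1 = 142.81, d_Receiver 2 = 137.25, d_Receiver 3 = 32.11 km.
Circle about each station: (x + 160.4)² + (y − 10.5)² = 142.81²; (x + 166.8)² + (y − 89.9)² = 137.25²; (x + 8.0)² + (y − 48.2)² = 32.11².
Subtracting pairs of circle equations eliminates x²+y² and gives linear equations (the radical axes):
-12.8 x + 158.8 y = 11622.97
304.8 x + 75.4 y = -4087.53
Solving the 2×2 system: x ≈ -30.9, y ≈ 70.7 km.
Check against Receiver 1 (with the unrounded x, y): √((x + 160.4)²+(y − 10.5)²) = 142.81 ≈ 142.81 km. ✓

x ≈ -30.9 km, y ≈ 70.7 km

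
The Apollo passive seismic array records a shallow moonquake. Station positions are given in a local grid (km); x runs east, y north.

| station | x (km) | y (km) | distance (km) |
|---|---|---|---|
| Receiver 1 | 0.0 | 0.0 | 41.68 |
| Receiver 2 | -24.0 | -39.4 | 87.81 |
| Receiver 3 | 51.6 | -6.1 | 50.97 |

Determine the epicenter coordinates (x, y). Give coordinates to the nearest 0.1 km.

Circle about each station: x² + y² = 41.68²; (x + 24.0)² + (y + 39.4)² = 87.81²; (x − 51.6)² + (y + 6.1)² = 50.97².
Subtracting the Receiver 1 equation from the Receiver 2 and Receiver 3 equations removes the quadratic terms:
-48.0 x − 78.8 y = -3845.01
103.2 x − 12.2 y = 1839.05
Solving the 2×2 system: x ≈ 22.0, y ≈ 35.4 km.

22.0 km east, 35.4 km north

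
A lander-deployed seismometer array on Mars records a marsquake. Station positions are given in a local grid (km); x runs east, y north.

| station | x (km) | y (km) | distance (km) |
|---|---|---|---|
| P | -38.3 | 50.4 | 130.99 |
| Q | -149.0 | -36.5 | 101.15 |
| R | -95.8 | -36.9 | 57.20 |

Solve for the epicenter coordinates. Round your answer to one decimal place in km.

Circle about each station: (x + 38.3)² + (y − 50.4)² = 130.99²; (x + 149.0)² + (y + 36.5)² = 101.15²; (x + 95.8)² + (y + 36.9)² = 57.20².
Subtracting pairs of circle equations eliminates x²+y² and gives linear equations (the radical axes):
-221.4 x − 173.8 y = 26453.26
-115.0 x − 174.6 y = 20418.74
Solving the 2×2 system: x ≈ -57.3, y ≈ -79.2 km.
Check against P (with the unrounded x, y): √((x + 38.3)²+(y − 50.4)²) = 130.99 ≈ 130.99 km. ✓

(-57.3, -79.2)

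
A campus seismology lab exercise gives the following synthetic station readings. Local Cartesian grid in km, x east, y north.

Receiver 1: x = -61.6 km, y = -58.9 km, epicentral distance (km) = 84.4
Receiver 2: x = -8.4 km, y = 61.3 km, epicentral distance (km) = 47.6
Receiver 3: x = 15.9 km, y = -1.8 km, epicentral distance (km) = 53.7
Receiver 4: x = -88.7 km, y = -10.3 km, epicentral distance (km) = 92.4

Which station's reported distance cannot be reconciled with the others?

Solve using three stations at a time. Using Receiver 1, Receiver 2, Receiver 3 (subtract circle equations pairwise → linear system) gives (x, y) ≈ (-33.0, 20.5).
Distances from that point to each station vs reported:
  Receiver 1: calculated 84.4 vs reported 84.4 → residual 0.0 km
  Receiver 2: calculated 47.6 vs reported 47.6 → residual 0.0 km
  Receiver 3: calculated 53.7 vs reported 53.7 → residual 0.0 km
  Receiver 4: calculated 63.7 vs reported 92.4 → residual 28.7 km
Receiver 1, Receiver 2, Receiver 3 are mutually consistent (residuals ≈ 0); Receiver 4 is off by 28.7 km.

Receiver 4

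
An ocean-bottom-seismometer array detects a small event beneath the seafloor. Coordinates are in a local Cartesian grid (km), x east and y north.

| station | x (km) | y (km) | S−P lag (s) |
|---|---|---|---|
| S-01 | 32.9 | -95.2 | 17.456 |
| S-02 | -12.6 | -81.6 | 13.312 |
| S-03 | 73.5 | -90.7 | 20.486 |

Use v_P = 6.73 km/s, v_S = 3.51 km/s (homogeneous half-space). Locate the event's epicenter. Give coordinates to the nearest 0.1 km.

Distance from S−P lag: d = Δt · v_P v_S / (v_P − v_S) = Δt · (6.73·3.51)/(6.73−3.51) ≈ 7.3361·Δt.
So d_S-01 = 128.06, d_S-02 = 97.66, d_S-03 = 150.29 km.
Circle about each station: (x − 32.9)² + (y + 95.2)² = 128.06²; (x + 12.6)² + (y + 81.6)² = 97.66²; (x − 73.5)² + (y + 90.7)² = 150.29².
Subtracting pairs of circle equations eliminates x²+y² and gives linear equations (the radical axes):
-91.0 x + 27.2 y = 3533.76
81.2 x + 9.0 y = -2704.43
Solving the 2×2 system: x ≈ -34.8, y ≈ 13.5 km.

(-34.8, 13.5)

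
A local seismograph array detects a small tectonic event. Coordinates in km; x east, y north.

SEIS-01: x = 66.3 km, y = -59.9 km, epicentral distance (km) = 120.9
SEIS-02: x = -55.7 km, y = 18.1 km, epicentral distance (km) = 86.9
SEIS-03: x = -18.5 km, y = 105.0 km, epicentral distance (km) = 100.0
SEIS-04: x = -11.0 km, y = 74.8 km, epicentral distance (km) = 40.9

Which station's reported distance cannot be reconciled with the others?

SEIS-03

Solve using three stations at a time. Using SEIS-01, SEIS-02, SEIS-04 (subtract circle equations pairwise → linear system) gives (x, y) ≈ (23.8, 53.3).
Distances from that point to each station vs reported:
  SEIS-01: calculated 120.9 vs reported 120.9 → residual 0.0 km
  SEIS-02: calculated 86.9 vs reported 86.9 → residual 0.0 km
  SEIS-03: calculated 66.8 vs reported 100.0 → residual 33.2 km
  SEIS-04: calculated 40.9 vs reported 40.9 → residual 0.0 km
SEIS-01, SEIS-02, SEIS-04 are mutually consistent (residuals ≈ 0); SEIS-03 is off by 33.2 km.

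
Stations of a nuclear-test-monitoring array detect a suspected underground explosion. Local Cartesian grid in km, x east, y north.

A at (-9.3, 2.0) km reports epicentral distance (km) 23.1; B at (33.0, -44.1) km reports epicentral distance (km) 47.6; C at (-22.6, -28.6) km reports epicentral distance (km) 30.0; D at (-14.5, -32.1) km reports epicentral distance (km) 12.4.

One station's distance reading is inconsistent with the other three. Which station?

C

Solve using three stations at a time. Using A, B, D (subtract circle equations pairwise → linear system) gives (x, y) ≈ (-8.7, -21.1).
Distances from that point to each station vs reported:
  A: calculated 23.1 vs reported 23.1 → residual 0.0 km
  B: calculated 47.6 vs reported 47.6 → residual 0.0 km
  C: calculated 15.8 vs reported 30.0 → residual 14.2 km
  D: calculated 12.4 vs reported 12.4 → residual 0.0 km
A, B, D are mutually consistent (residuals ≈ 0); C is off by 14.2 km.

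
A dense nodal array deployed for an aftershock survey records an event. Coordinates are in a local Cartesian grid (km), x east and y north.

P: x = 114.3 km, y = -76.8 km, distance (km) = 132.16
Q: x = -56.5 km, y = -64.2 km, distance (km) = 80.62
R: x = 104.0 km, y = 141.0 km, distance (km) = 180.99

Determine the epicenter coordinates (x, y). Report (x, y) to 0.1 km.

1.4 km east, -8.1 km north

Circle about each station: (x − 114.3)² + (y + 76.8)² = 132.16²; (x + 56.5)² + (y + 64.2)² = 80.62²; (x − 104.0)² + (y − 141.0)² = 180.99².
Subtracting pairs of circle equations eliminates x²+y² and gives linear equations (the radical axes):
-341.6 x + 25.2 y = -682.16
-20.6 x + 435.6 y = -3556.84
Solving the 2×2 system: x ≈ 1.4, y ≈ -8.1 km.
Check against P (with the unrounded x, y): √((x − 114.3)²+(y + 76.8)²) = 132.16 ≈ 132.16 km. ✓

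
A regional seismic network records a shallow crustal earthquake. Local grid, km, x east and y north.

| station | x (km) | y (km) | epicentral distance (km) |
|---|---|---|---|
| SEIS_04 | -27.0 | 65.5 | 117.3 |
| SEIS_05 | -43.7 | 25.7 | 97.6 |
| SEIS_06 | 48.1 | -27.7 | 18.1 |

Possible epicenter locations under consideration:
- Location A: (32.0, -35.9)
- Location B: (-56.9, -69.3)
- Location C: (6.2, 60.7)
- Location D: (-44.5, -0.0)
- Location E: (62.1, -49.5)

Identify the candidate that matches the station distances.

For each candidate, compare |candidate − station| to the reported distance:
Location A: residuals SEIS_04 0.0, SEIS_05 0.0, SEIS_06 0.0 → max 0.0 km
Location B: residuals SEIS_04 20.8, SEIS_05 1.7, SEIS_06 94.8 → max 94.8 km
Location C: residuals SEIS_04 83.8, SEIS_05 36.6, SEIS_06 79.7 → max 83.8 km
Location D: residuals SEIS_04 49.5, SEIS_05 71.9, SEIS_06 78.6 → max 78.6 km
Location E: residuals SEIS_04 28.2, SEIS_05 32.2, SEIS_06 7.8 → max 32.2 km
Only Location A has all residuals ≈ 0.

Location A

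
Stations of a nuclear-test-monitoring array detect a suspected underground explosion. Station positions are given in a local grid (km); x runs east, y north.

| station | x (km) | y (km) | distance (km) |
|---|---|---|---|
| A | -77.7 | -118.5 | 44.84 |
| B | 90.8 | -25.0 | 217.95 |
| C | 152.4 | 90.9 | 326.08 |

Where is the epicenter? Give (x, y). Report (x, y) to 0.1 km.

x ≈ -115.7 km, y ≈ -94.7 km

Circle about each station: (x + 77.7)² + (y + 118.5)² = 44.84²; (x − 90.8)² + (y + 25.0)² = 217.95²; (x − 152.4)² + (y − 90.9)² = 326.08².
Subtracting the A equation from the B and C equations removes the quadratic terms:
337.0 x + 187.0 y = -56701.48
460.2 x + 418.8 y = -92908.51
Solving the 2×2 system: x ≈ -115.7, y ≈ -94.7 km.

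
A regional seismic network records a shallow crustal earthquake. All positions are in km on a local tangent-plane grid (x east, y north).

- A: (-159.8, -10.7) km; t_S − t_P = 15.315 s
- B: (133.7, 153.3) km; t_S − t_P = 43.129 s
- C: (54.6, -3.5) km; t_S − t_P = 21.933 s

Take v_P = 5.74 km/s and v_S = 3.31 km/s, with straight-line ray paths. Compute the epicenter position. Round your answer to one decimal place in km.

Distance from S−P lag: d = Δt · v_P v_S / (v_P − v_S) = Δt · (5.74·3.31)/(5.74−3.31) ≈ 7.8187·Δt.
So d_A = 119.74, d_B = 337.21, d_C = 171.49 km.
Circle about each station: (x + 159.8)² + (y + 10.7)² = 119.74²; (x − 133.7)² + (y − 153.3)² = 337.21²; (x − 54.6)² + (y + 3.5)² = 171.49².
Subtracting the A equation from the B and C equations removes the quadratic terms:
587.0 x + 328.0 y = -83646.87
428.8 x + 14.4 y = -37728.27
Solving the 2×2 system: x ≈ -84.5, y ≈ -103.8 km.

x ≈ -84.5 km, y ≈ -103.8 km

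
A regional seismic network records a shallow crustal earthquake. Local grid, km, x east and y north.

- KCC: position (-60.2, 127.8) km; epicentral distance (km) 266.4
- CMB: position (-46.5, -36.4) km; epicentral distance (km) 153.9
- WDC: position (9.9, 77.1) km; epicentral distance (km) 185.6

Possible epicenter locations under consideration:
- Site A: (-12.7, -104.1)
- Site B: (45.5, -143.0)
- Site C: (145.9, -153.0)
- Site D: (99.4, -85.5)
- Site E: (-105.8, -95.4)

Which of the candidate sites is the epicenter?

For each candidate, compare |candidate − station| to the reported distance:
Site A: residuals KCC 29.7, CMB 78.2, WDC 3.0 → max 78.2 km
Site B: residuals KCC 24.3, CMB 13.1, WDC 37.4 → max 37.4 km
Site C: residuals KCC 81.9, CMB 71.1, WDC 81.7 → max 81.9 km
Site D: residuals KCC 0.0, CMB 0.0, WDC 0.0 → max 0.0 km
Site E: residuals KCC 38.6, CMB 70.2, WDC 22.1 → max 70.2 km
Only Site D has all residuals ≈ 0.

Site D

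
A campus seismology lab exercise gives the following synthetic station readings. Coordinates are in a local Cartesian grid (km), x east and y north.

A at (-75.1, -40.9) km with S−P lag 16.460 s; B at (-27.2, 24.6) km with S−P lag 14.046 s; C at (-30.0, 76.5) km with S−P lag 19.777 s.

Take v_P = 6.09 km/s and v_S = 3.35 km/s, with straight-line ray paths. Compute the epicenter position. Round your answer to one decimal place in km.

x ≈ 47.2 km, y ≈ -48.9 km

Distance from S−P lag: d = Δt · v_P v_S / (v_P − v_S) = Δt · (6.09·3.35)/(6.09−3.35) ≈ 7.4458·Δt.
So d_A = 122.56, d_B = 104.58, d_C = 147.26 km.
Circle about each station: (x + 75.1)² + (y + 40.9)² = 122.56²; (x + 27.2)² + (y − 24.6)² = 104.58²; (x + 30.0)² + (y − 76.5)² = 147.26².
Subtracting the A equation from the B and C equations removes the quadratic terms:
95.8 x + 131.0 y = -1883.84
90.2 x + 234.8 y = -7225.12
Solving the 2×2 system: x ≈ 47.2, y ≈ -48.9 km.
Check against A (with the unrounded x, y): √((x + 75.1)²+(y + 40.9)²) = 122.58 ≈ 122.56 km. ✓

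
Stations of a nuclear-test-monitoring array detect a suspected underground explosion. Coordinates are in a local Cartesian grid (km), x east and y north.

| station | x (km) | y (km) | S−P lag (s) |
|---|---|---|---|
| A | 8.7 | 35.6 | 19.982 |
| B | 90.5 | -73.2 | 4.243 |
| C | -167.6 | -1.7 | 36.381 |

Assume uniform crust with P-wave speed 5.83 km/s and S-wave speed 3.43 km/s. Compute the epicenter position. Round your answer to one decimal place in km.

Distance from S−P lag: d = Δt · v_P v_S / (v_P − v_S) = Δt · (5.83·3.43)/(5.83−3.43) ≈ 8.3320·Δt.
So d_A = 166.49, d_B = 35.35, d_C = 303.13 km.
Circle about each station: (x − 8.7)² + (y − 35.6)² = 166.49²; (x − 90.5)² + (y + 73.2)² = 35.35²; (x + 167.6)² + (y + 1.7)² = 303.13².
Subtracting the A equation from the B and C equations removes the quadratic terms:
163.6 x − 217.6 y = 38674.74
-352.6 x − 74.6 y = -37419.28
Solving the 2×2 system: x ≈ 124.0, y ≈ -84.5 km.

124.0 km east, -84.5 km north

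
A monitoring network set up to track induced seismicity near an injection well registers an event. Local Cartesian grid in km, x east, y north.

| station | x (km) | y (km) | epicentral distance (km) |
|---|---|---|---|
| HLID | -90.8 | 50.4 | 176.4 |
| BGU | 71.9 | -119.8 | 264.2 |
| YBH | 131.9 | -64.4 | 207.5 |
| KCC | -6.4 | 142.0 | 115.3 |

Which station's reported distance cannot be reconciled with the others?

HLID

Solve using three stations at a time. Using BGU, YBH, KCC (subtract circle equations pairwise → linear system) gives (x, y) ≈ (108.8, 141.8).
Distances from that point to each station vs reported:
  HLID: calculated 219.6 vs reported 176.4 → residual 43.2 km
  BGU: calculated 264.2 vs reported 264.2 → residual 0.0 km
  YBH: calculated 207.5 vs reported 207.5 → residual 0.0 km
  KCC: calculated 115.2 vs reported 115.3 → residual 0.1 km
BGU, YBH, KCC are mutually consistent (residuals ≈ 0); HLID is off by 43.2 km.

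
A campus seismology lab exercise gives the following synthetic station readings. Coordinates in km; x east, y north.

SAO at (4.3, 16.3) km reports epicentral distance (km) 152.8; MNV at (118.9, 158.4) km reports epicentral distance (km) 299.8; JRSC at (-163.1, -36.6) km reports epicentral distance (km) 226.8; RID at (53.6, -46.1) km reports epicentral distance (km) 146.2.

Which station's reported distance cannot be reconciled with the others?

Solve using three stations at a time. Using SAO, MNV, JRSC (subtract circle equations pairwise → linear system) gives (x, y) ≈ (42.9, -131.7).
Distances from that point to each station vs reported:
  SAO: calculated 152.9 vs reported 152.8 → residual 0.1 km
  MNV: calculated 299.9 vs reported 299.8 → residual 0.1 km
  JRSC: calculated 226.9 vs reported 226.8 → residual 0.1 km
  RID: calculated 86.2 vs reported 146.2 → residual 60.0 km
SAO, MNV, JRSC are mutually consistent (residuals ≈ 0); RID is off by 60.0 km.

RID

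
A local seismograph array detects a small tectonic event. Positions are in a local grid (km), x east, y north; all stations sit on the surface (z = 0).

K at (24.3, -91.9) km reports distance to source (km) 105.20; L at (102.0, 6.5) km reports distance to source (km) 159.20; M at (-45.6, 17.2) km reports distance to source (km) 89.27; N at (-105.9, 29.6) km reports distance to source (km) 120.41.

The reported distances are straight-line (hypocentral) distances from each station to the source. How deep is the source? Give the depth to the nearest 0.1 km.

Each station gives a sphere (x−x_i)² + (y−y_i)² + z² = d_i² (stations at z=0).
Subtracting the K sphere from L and M: z² cancels, leaving linear equations in x and y:
155.4 x + 196.8 y = -12867.45
-139.8 x + 218.2 y = -3562.99
Solving: x ≈ -34.296, y ≈ -38.302 km (keep extra digits for the depth step; rounded: -34.3, -38.3).
Then from the K sphere: z² = 105.20² − (x − 24.3)² − (y + 91.9)² with x = -34.296, y = -38.302, so z ≈ 68.999 ≈ 69.0 km.

69.0 km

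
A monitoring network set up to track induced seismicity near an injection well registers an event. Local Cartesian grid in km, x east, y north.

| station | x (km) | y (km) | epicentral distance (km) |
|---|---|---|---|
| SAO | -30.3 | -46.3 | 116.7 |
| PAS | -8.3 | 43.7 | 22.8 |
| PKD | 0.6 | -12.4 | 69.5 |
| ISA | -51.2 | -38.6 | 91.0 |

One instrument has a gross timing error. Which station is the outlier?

SAO

Solve using three stations at a time. Using PAS, PKD, ISA (subtract circle equations pairwise → linear system) gives (x, y) ≈ (-30.1, 49.9).
Distances from that point to each station vs reported:
  SAO: calculated 96.2 vs reported 116.7 → residual 20.5 km
  PAS: calculated 22.7 vs reported 22.8 → residual 0.1 km
  PKD: calculated 69.5 vs reported 69.5 → residual 0.0 km
  ISA: calculated 91.0 vs reported 91.0 → residual 0.0 km
PAS, PKD, ISA are mutually consistent (residuals ≈ 0); SAO is off by 20.5 km.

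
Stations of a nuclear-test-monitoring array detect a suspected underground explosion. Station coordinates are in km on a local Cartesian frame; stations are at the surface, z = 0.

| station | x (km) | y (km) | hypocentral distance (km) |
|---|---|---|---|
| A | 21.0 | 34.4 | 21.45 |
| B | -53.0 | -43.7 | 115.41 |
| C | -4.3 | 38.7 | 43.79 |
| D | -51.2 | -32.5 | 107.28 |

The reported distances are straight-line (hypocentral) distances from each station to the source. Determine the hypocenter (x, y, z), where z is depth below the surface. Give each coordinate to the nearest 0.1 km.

Each station gives a sphere (x−x_i)² + (y−y_i)² + z² = d_i² (stations at z=0).
Subtracting the A sphere from B and C: z² cancels, leaving linear equations in x and y:
-148.0 x − 156.2 y = -9765.04
-50.6 x + 8.6 y = -1565.64
Solving: x ≈ 35.801, y ≈ 28.594 km (keep extra digits for the depth step; rounded: 35.8, 28.6).
Then from the A sphere: z² = 21.45² − (x − 21.0)² − (y − 34.4)² with x = 35.801, y = 28.594, so z ≈ 14.399 ≈ 14.4 km.

(35.8, 28.6, 14.4)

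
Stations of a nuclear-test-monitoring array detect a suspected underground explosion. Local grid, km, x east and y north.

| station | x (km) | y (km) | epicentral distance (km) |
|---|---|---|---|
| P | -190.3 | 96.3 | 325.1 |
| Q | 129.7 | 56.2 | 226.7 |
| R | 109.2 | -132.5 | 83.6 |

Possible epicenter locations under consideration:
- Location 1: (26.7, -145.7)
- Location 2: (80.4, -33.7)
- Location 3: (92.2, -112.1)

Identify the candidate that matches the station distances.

For each candidate, compare |candidate − station| to the reported distance:
Location 1: residuals P 0.1, Q 0.0, R 0.1 → max 0.1 km
Location 2: residuals P 24.8, Q 124.2, R 19.3 → max 124.2 km
Location 3: residuals P 26.0, Q 54.3, R 57.0 → max 57.0 km
Only Location 1 has all residuals ≈ 0.

Location 1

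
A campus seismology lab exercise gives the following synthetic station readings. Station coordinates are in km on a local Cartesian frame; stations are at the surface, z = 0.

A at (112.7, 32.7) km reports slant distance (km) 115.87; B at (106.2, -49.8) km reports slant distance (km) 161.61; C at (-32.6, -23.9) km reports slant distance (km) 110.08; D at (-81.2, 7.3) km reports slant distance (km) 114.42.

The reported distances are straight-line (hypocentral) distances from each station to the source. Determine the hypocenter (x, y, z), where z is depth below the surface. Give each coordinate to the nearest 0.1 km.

x ≈ 7.5 km, y ≈ 76.4 km, depth ≈ 21.2 km

Each station gives a sphere (x−x_i)² + (y−y_i)² + z² = d_i² (stations at z=0).
Subtracting the A sphere from B and C: z² cancels, leaving linear equations in x and y:
-13.0 x − 165.0 y = -12704.04
-290.6 x − 113.2 y = -10828.36
Solving: x ≈ 7.500, y ≈ 76.403 km (keep extra digits for the depth step; rounded: 7.5, 76.4).
Then from the A sphere: z² = 115.87² − (x − 112.7)² − (y − 32.7)² with x = 7.500, y = 76.403, so z ≈ 21.186 ≈ 21.2 km.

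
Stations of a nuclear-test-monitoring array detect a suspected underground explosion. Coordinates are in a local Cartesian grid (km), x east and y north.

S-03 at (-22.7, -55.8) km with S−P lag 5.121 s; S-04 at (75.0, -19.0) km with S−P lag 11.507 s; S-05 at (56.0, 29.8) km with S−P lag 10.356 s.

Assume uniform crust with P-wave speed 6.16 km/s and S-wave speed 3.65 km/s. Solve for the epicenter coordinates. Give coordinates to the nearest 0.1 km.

Distance from S−P lag: d = Δt · v_P v_S / (v_P − v_S) = Δt · (6.16·3.65)/(6.16−3.65) ≈ 8.9578·Δt.
So d_S-03 = 45.87, d_S-04 = 103.08, d_S-05 = 92.77 km.
Circle about each station: (x + 22.7)² + (y + 55.8)² = 45.87²; (x − 75.0)² + (y + 19.0)² = 103.08²; (x − 56.0)² + (y − 29.8)² = 92.77².
Subtracting pairs of circle equations eliminates x²+y² and gives linear equations (the radical axes):
195.4 x + 73.6 y = -6164.36
157.4 x + 171.2 y = -6107.11
Solving the 2×2 system: x ≈ -27.7, y ≈ -10.2 km.

x ≈ -27.7 km, y ≈ -10.2 km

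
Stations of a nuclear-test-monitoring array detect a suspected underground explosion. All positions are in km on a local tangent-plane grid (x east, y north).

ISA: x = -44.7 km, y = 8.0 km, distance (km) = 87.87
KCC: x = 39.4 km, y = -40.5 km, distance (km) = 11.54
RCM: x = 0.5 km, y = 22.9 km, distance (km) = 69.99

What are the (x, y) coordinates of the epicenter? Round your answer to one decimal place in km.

Circle about each station: (x + 44.7)² + (y − 8.0)² = 87.87²; (x − 39.4)² + (y + 40.5)² = 11.54²; (x − 0.5)² + (y − 22.9)² = 69.99².
Subtracting pairs of circle equations eliminates x²+y² and gives linear equations (the radical axes):
168.2 x − 97.0 y = 8718.49
90.4 x + 29.8 y = 1285.11
Solving the 2×2 system: x ≈ 27.9, y ≈ -41.5 km.
Check against ISA (with the unrounded x, y): √((x + 44.7)²+(y − 8.0)²) = 87.87 ≈ 87.87 km. ✓

x ≈ 27.9 km, y ≈ -41.5 km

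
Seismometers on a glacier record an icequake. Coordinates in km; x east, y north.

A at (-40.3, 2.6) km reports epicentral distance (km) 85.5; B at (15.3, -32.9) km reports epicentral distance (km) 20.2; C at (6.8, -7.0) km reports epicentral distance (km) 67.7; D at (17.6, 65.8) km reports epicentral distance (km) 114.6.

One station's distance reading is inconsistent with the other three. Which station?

C

Solve using three stations at a time. Using A, B, D (subtract circle equations pairwise → linear system) gives (x, y) ≈ (28.4, -48.3).
Distances from that point to each station vs reported:
  A: calculated 85.5 vs reported 85.5 → residual 0.0 km
  B: calculated 20.2 vs reported 20.2 → residual 0.0 km
  C: calculated 46.6 vs reported 67.7 → residual 21.1 km
  D: calculated 114.6 vs reported 114.6 → residual 0.0 km
A, B, D are mutually consistent (residuals ≈ 0); C is off by 21.1 km.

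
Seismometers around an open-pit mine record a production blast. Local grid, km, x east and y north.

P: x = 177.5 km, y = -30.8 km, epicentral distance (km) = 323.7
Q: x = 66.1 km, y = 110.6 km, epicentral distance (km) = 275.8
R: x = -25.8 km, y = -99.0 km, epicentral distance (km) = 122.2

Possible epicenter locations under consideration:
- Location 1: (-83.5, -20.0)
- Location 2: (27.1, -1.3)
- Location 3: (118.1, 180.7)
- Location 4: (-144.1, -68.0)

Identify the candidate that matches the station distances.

For each candidate, compare |candidate − station| to the reported distance:
Location 1: residuals P 62.5, Q 77.2, R 24.4 → max 77.2 km
Location 2: residuals P 170.4, Q 157.3, R 11.1 → max 170.4 km
Location 3: residuals P 104.0, Q 188.5, R 192.3 → max 192.3 km
Location 4: residuals P 0.0, Q 0.0, R 0.1 → max 0.1 km
Only Location 4 has all residuals ≈ 0.

Location 4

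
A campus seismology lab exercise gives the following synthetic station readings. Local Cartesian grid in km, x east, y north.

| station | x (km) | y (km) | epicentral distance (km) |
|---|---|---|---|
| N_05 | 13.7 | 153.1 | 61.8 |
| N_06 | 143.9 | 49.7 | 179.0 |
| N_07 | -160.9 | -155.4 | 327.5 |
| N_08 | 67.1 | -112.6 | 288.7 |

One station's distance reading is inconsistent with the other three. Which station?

Solve using three stations at a time. Using N_05, N_07, N_08 (subtract circle equations pairwise → linear system) gives (x, y) ≈ (-48.2, 152.1).
Distances from that point to each station vs reported:
  N_05: calculated 61.9 vs reported 61.8 → residual 0.1 km
  N_06: calculated 217.7 vs reported 179.0 → residual 38.7 km
  N_07: calculated 327.5 vs reported 327.5 → residual 0.0 km
  N_08: calculated 288.7 vs reported 288.7 → residual 0.0 km
N_05, N_07, N_08 are mutually consistent (residuals ≈ 0); N_06 is off by 38.7 km.

N_06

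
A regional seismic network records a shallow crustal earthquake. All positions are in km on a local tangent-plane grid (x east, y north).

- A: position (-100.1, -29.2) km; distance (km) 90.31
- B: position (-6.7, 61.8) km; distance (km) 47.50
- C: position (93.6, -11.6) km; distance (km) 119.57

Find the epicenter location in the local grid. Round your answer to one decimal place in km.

Circle about each station: (x + 100.1)² + (y + 29.2)² = 90.31²; (x + 6.7)² + (y − 61.8)² = 47.50²; (x − 93.6)² + (y + 11.6)² = 119.57².
Subtracting pairs of circle equations eliminates x²+y² and gives linear equations (the radical axes):
186.8 x + 182.0 y = -1108.87
387.4 x + 35.2 y = -8118.22
Solving the 2×2 system: x ≈ -22.5, y ≈ 17.0 km.

(-22.5, 17.0)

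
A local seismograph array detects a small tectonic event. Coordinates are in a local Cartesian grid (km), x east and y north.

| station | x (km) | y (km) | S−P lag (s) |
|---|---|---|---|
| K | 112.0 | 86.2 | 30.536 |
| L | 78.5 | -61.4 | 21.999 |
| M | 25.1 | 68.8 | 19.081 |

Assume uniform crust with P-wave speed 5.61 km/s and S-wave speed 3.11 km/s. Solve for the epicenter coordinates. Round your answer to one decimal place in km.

Distance from S−P lag: d = Δt · v_P v_S / (v_P − v_S) = Δt · (5.61·3.11)/(5.61−3.11) ≈ 6.9788·Δt.
So d_K = 213.11, d_L = 153.53, d_M = 133.16 km.
Circle about each station: (x − 112.0)² + (y − 86.2)² = 213.11²; (x − 78.5)² + (y + 61.4)² = 153.53²; (x − 25.1)² + (y − 68.8)² = 133.16².
Subtracting the K equation from the L and M equations removes the quadratic terms:
-67.0 x − 295.2 y = 11802.18
-173.8 x − 34.8 y = 13073.30
Solving the 2×2 system: x ≈ -70.4, y ≈ -24.0 km.
Check against K (with the unrounded x, y): √((x − 112.0)²+(y − 86.2)²) = 213.12 ≈ 213.11 km. ✓

-70.4 km east, -24.0 km north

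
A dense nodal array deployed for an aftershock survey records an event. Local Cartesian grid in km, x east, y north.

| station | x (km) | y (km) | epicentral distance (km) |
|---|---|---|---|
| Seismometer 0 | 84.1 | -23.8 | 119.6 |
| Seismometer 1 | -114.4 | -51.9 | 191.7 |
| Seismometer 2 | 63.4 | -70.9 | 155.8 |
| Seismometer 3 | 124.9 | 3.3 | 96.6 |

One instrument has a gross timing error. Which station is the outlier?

Solve using three stations at a time. Using Seismometer 0, Seismometer 1, Seismometer 2 (subtract circle equations pairwise → linear system) gives (x, y) ≈ (24.7, 80.0).
Distances from that point to each station vs reported:
  Seismometer 0: calculated 119.6 vs reported 119.6 → residual 0.0 km
  Seismometer 1: calculated 191.7 vs reported 191.7 → residual 0.0 km
  Seismometer 2: calculated 155.8 vs reported 155.8 → residual 0.0 km
  Seismometer 3: calculated 126.2 vs reported 96.6 → residual 29.6 km
Seismometer 0, Seismometer 1, Seismometer 2 are mutually consistent (residuals ≈ 0); Seismometer 3 is off by 29.6 km.

Seismometer 3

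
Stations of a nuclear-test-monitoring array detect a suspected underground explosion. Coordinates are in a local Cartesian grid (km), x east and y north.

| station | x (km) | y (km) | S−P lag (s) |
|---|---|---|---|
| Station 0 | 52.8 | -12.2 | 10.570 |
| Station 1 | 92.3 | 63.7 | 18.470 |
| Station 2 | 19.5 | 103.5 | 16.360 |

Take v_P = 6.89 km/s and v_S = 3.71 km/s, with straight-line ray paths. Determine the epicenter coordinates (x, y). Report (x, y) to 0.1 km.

Distance from S−P lag: d = Δt · v_P v_S / (v_P − v_S) = Δt · (6.89·3.71)/(6.89−3.71) ≈ 8.0383·Δt.
So d_Station 0 = 84.97, d_Station 1 = 148.47, d_Station 2 = 131.51 km.
Circle about each station: (x − 52.8)² + (y + 12.2)² = 84.97²; (x − 92.3)² + (y − 63.7)² = 148.47²; (x − 19.5)² + (y − 103.5)² = 131.51².
Subtracting the Station 0 equation from the Station 1 and Station 2 equations removes the quadratic terms:
79.0 x + 151.8 y = -5183.14
-66.6 x + 231.4 y = -1919.16
Solving the 2×2 system: x ≈ -32.0, y ≈ -17.5 km.

(-32.0, -17.5)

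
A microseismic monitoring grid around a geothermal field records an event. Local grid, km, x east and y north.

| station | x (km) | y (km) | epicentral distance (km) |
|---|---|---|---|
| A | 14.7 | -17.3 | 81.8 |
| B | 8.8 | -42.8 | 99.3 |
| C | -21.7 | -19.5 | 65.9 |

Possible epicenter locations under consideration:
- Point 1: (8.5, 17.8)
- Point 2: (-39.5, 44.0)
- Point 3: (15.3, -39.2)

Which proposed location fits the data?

Point 2

For each candidate, compare |candidate − station| to the reported distance:
Point 1: residuals A 46.2, B 38.7, C 17.9 → max 46.2 km
Point 2: residuals A 0.0, B 0.0, C 0.0 → max 0.0 km
Point 3: residuals A 59.9, B 91.9, C 24.0 → max 91.9 km
Only Point 2 has all residuals ≈ 0.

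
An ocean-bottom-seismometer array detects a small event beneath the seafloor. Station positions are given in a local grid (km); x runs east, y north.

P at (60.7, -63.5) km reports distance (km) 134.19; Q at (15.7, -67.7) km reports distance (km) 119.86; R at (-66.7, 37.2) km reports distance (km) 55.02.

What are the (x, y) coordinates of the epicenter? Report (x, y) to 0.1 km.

x ≈ -12.9 km, y ≈ 48.7 km

Circle about each station: (x − 60.7)² + (y + 63.5)² = 134.19²; (x − 15.7)² + (y + 67.7)² = 119.86²; (x + 66.7)² + (y − 37.2)² = 55.02².
Subtracting the P equation from the Q and R equations removes the quadratic terms:
-90.0 x − 8.4 y = 753.58
-254.8 x + 201.4 y = 13095.75
Solving the 2×2 system: x ≈ -12.9, y ≈ 48.7 km.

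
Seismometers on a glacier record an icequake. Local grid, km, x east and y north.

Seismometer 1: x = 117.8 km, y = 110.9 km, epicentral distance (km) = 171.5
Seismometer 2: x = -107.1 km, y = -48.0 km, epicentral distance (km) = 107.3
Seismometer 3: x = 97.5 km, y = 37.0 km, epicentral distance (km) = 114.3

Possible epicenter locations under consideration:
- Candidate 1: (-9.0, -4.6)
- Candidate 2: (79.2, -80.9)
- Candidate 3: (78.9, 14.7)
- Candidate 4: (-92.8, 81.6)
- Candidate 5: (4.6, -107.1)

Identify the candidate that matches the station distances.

Candidate 1

For each candidate, compare |candidate − station| to the reported distance:
Candidate 1: residuals Seismometer 1 0.0, Seismometer 2 0.0, Seismometer 3 0.0 → max 0.0 km
Candidate 2: residuals Seismometer 1 24.1, Seismometer 2 81.9, Seismometer 3 5.0 → max 81.9 km
Candidate 3: residuals Seismometer 1 67.7, Seismometer 2 89.0, Seismometer 3 85.3 → max 89.0 km
Candidate 4: residuals Seismometer 1 41.1, Seismometer 2 23.1, Seismometer 3 81.2 → max 81.2 km
Candidate 5: residuals Seismometer 1 74.1, Seismometer 2 19.1, Seismometer 3 57.2 → max 74.1 km
Only Candidate 1 has all residuals ≈ 0.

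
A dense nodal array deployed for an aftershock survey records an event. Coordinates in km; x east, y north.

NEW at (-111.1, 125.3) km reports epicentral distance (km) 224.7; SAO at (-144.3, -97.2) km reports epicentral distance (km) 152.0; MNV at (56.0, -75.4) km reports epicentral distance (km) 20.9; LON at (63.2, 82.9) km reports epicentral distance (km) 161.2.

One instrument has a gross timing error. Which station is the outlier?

Solve using three stations at a time. Using NEW, SAO, LON (subtract circle equations pairwise → linear system) gives (x, y) ≈ (4.7, -67.2).
Distances from that point to each station vs reported:
  NEW: calculated 224.7 vs reported 224.7 → residual 0.0 km
  SAO: calculated 151.9 vs reported 152.0 → residual 0.1 km
  MNV: calculated 52.0 vs reported 20.9 → residual 31.1 km
  LON: calculated 161.1 vs reported 161.2 → residual 0.1 km
NEW, SAO, LON are mutually consistent (residuals ≈ 0); MNV is off by 31.1 km.

MNV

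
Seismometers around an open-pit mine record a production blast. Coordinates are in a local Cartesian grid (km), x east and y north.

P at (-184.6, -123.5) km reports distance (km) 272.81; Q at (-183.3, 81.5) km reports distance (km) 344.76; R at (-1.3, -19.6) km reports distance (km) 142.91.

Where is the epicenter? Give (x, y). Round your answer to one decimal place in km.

88.1 km east, -131.1 km north

Circle about each station: (x + 184.6)² + (y + 123.5)² = 272.81²; (x + 183.3)² + (y − 81.5)² = 344.76²; (x + 1.3)² + (y + 19.6)² = 142.91².
Subtracting pairs of circle equations eliminates x²+y² and gives linear equations (the radical axes):
2.6 x + 410.0 y = -53522.43
366.6 x + 207.8 y = 5058.47
Solving the 2×2 system: x ≈ 88.1, y ≈ -131.1 km.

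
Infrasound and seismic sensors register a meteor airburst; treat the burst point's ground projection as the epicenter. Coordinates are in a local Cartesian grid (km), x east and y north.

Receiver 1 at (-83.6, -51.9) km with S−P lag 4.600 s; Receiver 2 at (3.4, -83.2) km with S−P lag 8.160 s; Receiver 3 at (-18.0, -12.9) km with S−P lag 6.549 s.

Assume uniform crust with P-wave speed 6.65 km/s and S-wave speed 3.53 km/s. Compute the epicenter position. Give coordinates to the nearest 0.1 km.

(-49.0, -51.2)

Distance from S−P lag: d = Δt · v_P v_S / (v_P − v_S) = Δt · (6.65·3.53)/(6.65−3.53) ≈ 7.5239·Δt.
So d_Receiver 1 = 34.61, d_Receiver 2 = 61.39, d_Receiver 3 = 49.27 km.
Circle about each station: (x + 83.6)² + (y + 51.9)² = 34.61²; (x − 3.4)² + (y + 83.2)² = 61.39²; (x + 18.0)² + (y + 12.9)² = 49.27².
Subtracting the Receiver 1 equation from the Receiver 2 and Receiver 3 equations removes the quadratic terms:
174.0 x − 62.6 y = -5319.65
131.2 x + 78.0 y = -10421.84
Solving the 2×2 system: x ≈ -49.0, y ≈ -51.2 km.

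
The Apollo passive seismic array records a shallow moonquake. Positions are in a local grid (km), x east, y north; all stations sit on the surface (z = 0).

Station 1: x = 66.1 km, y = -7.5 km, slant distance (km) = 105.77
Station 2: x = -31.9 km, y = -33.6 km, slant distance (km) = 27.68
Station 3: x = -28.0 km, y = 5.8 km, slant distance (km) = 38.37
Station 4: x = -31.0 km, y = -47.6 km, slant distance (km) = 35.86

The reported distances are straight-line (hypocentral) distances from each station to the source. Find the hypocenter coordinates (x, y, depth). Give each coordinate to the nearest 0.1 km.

Each station gives a sphere (x−x_i)² + (y−y_i)² + z² = d_i² (stations at z=0).
Subtracting the Station 1 sphere from Station 2 and Station 3: z² cancels, leaving linear equations in x and y:
-196.0 x − 52.2 y = 8142.22
-188.2 x + 26.6 y = 6107.22
Solving: x ≈ -35.603, y ≈ -22.301 km (keep extra digits for the depth step; rounded: -35.6, -22.3).
Then from the Station 1 sphere: z² = 105.77² − (x − 66.1)² − (y + 7.5)² with x = -35.603, y = -22.301, so z ≈ 24.994 ≈ 25.0 km.

(-35.6, -22.3, 25.0)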